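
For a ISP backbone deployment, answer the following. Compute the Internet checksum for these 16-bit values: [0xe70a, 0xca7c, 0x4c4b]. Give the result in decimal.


Given words: [0xe70a, 0xca7c, 0x4c4b]
Step 1: Sum all words
Raw sum = 59146 + 51836 + 19531 = 130513
Step 2: Fold carry: (64977 + 1) = 64978
One's complement = ~64978 & 0xFFFF = 557

557


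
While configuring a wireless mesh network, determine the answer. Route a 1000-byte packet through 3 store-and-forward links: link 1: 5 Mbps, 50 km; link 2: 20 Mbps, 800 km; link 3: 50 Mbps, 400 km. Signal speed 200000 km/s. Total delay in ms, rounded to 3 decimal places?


Packet = 1000 bytes = 8000 bits. Store-and-forward: sum (t_trans + t_prop) per link.
Link 1: t_trans = 8000/(5*10^6) s = 1.6000 ms; t_prop = 50/200000 s = 0.2500 ms; subtotal = 1.8500 ms
Link 2: t_trans = 8000/(20*10^6) s = 0.4000 ms; t_prop = 800/200000 s = 4.0000 ms; subtotal = 4.4000 ms
Link 3: t_trans = 8000/(50*10^6) s = 0.1600 ms; t_prop = 400/200000 s = 2.0000 ms; subtotal = 2.1600 ms
End-to-end = 1.8500 + 4.4000 + 2.1600 = 8.4100 ms -> 8.410 ms (3 dp)

8.410


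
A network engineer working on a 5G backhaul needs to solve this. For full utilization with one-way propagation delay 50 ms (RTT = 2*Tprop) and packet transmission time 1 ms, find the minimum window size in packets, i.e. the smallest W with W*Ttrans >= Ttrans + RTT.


Given: Ttrans = 1 ms, RTT = 100 ms (= 2 * Tprop, Tprop = 50 ms)
Time until first ACK returns = Ttrans + RTT = 1 + 100 = 101 ms
Need W * Ttrans >= Ttrans + RTT  ->  W >= (Ttrans + RTT) / Ttrans
(Ttrans + RTT) / Ttrans = 101 / 1 = 101
W_min = ceil(101) = 101

101


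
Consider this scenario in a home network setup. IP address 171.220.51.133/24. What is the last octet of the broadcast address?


Given: IP = 171.220.51.133, prefix = /24
Host bits = 32 - 24 = 8
Network last octet = 133 AND mask = 0
Host part size = 2^8 - 1 = 255
Broadcast last octet = 0 OR 255 = 255

255


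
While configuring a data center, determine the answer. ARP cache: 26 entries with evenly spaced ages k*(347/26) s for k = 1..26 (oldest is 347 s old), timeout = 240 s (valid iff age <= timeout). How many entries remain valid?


Ages are k * 347/26 s for k = 1..26 (spacing = 13.3462 s).
Entry k is valid iff k * 347/26 <= 240 iff k <= 26 * 240 / 347 = 17.9827
n_valid = floor(17.9827) = 17
(n_stale = 26 - 17 = 9)

17


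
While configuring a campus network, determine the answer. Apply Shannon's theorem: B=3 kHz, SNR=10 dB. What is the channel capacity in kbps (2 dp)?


Given: B = 3 kHz, SNR = 10 dB
SNR linear = 10^(10/10) = 10
1 + SNR = 11
log2(11) = 3.4594316186
C = 3 * 1000 * 3.4594316186 = 10378.2949 bps
C = 10.378295 kbps -> 10.38 kbps (2 dp)

10.38


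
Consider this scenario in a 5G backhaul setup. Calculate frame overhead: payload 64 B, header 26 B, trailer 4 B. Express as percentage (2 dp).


Given: payload = 64 B, header = 26 B, trailer = 4 B
Overhead bytes = header + trailer = 26 + 4 = 30
Total frame = payload + overhead = 64 + 30 = 94
Overhead % = 30 / 94 * 100 = 31.9149% -> 31.91% (2 dp)

31.91


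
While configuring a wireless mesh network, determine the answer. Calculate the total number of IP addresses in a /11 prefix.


Given: CIDR prefix /11
Host bits = 32 - 11 = 21
Total addresses = 2^21 = 2097152

2097152


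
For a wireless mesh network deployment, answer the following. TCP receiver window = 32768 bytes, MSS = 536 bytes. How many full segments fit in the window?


Given: RWND = 32768 bytes, MSS = 536 bytes
Full segments = floor(RWND / MSS)
Full segments = floor(32768 / 536)
Full segments = floor(61.1343) = 61

61


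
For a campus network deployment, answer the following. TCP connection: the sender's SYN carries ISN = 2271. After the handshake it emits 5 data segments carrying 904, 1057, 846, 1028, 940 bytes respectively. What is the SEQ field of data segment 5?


The SYN occupies sequence number ISN = 2271, so the first data byte is ISN + 1 = 2272.
SEQ of data segment i = (ISN + 1) + sum of payload sizes of segments 1..i-1.
Segment 1: SEQ = 2272, payload = 904 bytes
Segment 2: SEQ = 3176, payload = 1057 bytes
Segment 3: SEQ = 4233, payload = 846 bytes
Segment 4: SEQ = 5079, payload = 1028 bytes
Segment 5: SEQ = 6107, payload = 940 bytes
SEQ of segment 5 = 2272 + 904 + 1057 + 846 + 1028 = 6107

6107


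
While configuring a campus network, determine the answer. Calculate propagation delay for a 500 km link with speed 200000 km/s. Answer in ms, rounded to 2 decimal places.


Given: distance = 500 km, speed = 200000 km/s
Delay = distance / speed = 500 / 200000 seconds
Delay in ms = 500 * 1000 / 200000
Delay = 2.5000 ms
Rounded to 2 dp = 2.50 ms

2.50


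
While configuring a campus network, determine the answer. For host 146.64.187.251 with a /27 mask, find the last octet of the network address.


Given: IP = 146.64.187.251, prefix = /27
Subnet mask = 255.255.255.224
Last octet of IP: 251
Last octet of mask: 224
Network last octet = 251 AND 224 = 224

224


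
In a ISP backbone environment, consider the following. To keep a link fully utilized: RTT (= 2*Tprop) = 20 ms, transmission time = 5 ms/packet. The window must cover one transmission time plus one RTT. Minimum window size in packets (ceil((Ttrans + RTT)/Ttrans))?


Given: Ttrans = 5 ms, RTT = 20 ms (= 2 * Tprop, Tprop = 10 ms)
Time until first ACK returns = Ttrans + RTT = 5 + 20 = 25 ms
Need W * Ttrans >= Ttrans + RTT  ->  W >= (Ttrans + RTT) / Ttrans
(Ttrans + RTT) / Ttrans = 25 / 5 = 5
W_min = ceil(5) = 5

5


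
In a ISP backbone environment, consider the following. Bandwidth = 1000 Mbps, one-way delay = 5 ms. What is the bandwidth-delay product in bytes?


Given: bandwidth = 1000 Mbps, delay = 5 ms
BDP in bits = 1000 * 10^6 * 5 / 1000
BDP in bits = 5000000
BDP in bytes = 5000000 / 8 = 625000

625000


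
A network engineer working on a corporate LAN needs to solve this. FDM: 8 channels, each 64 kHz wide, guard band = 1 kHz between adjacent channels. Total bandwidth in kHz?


Given: 8 channels, 64 kHz each, guard = 1 kHz
Channel bandwidth = 8 * 64 = 512 kHz
Guard bands = 7 gaps * 1 kHz = 7 kHz
Total = 512 + 7 = 519 kHz

519


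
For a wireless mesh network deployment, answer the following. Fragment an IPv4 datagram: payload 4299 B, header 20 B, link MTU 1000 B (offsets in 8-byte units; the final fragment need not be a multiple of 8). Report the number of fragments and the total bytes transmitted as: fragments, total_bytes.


Max data per non-final fragment = floor((MTU - header)/8)*8 = floor((1000 - 20)/8)*8 = floor(980/8)*8 = 976 B
Final fragment needs no 8-byte alignment: it can carry up to MTU - header = 980 B
Non-final fragments needed = ceil((payload - 980) / 976) = ceil(3319/976) = ceil(3.4006) = 4
Number of fragments = 4 + 1 = 5
Fragment sizes (data): 4 * 976 B + 395 B (last, 395 <= 980 OK)
Total bytes sent = payload + n_frags * header = 4299 + 5*20 = 4299 + 100 = 4399 B

5, 4399


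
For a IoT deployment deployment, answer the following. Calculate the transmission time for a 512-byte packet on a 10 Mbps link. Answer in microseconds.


Given: packet = 512 bytes, bandwidth = 10 Mbps
Packet in bits = 512 * 8 = 4096 bits
Bandwidth = 10 * 10^6 = 10000000 bps
Time = 4096 / 10000000 seconds
Time in us = 4096 * 10^6 / 10000000 = 409.6

409.6


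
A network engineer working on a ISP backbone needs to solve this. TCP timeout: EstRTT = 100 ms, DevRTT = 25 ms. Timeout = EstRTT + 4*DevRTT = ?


Given: EstRTT = 100 ms, DevRTT = 25 ms
Timeout = EstRTT + 4 * DevRTT
4 * DevRTT = 4 * 25 = 100
Timeout = 100 + 100 = 200 ms

200


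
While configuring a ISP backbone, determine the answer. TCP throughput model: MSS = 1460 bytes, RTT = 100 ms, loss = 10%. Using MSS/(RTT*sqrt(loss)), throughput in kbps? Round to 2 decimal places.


Given: MSS = 1460 bytes, RTT = 100 ms, loss = 10%
RTT in seconds = 100 / 1000 = 0.1
Loss rate = 10% = 0.1
sqrt(loss) = sqrt(0.1) = 0.316227766017
Throughput (bytes/s) = 1460 / (0.1 * 0.316227766017) = 46169.2538
Throughput (kbps) = 46169.2538 * 8 / 1000 = 369.354031 -> 369.35 kbps (2 dp)

369.35


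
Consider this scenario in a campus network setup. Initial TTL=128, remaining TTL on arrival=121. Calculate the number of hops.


Given: initial TTL = 128, received TTL = 121
Hops = initial TTL - received TTL
Hops = 128 - 121 = 7

7


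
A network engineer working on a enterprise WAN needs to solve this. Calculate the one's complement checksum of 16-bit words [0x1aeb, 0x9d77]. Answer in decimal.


Given words: [0x1aeb, 0x9d77]
Step 1: Sum all words
Raw sum = 6891 + 40311 = 47202
One's complement = ~47202 & 0xFFFF = 18333

18333


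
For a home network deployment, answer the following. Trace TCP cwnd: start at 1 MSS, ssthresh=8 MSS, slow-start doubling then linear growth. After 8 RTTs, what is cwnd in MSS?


RTT 0: cwnd = 1 MSS (initial)
RTT 1: cwnd = 2 MSS (slow start, doubled)
RTT 2: cwnd = 4 MSS (slow start, doubled)
RTT 3: cwnd = 8 MSS (slow start, doubled)
RTT 4: cwnd = 9 MSS (congestion avoidance, +1)
RTT 5: cwnd = 10 MSS (congestion avoidance, +1)
RTT 6: cwnd = 11 MSS (congestion avoidance, +1)
RTT 7: cwnd = 12 MSS (congestion avoidance, +1)
RTT 8: cwnd = 13 MSS (congestion avoidance, +1)

13


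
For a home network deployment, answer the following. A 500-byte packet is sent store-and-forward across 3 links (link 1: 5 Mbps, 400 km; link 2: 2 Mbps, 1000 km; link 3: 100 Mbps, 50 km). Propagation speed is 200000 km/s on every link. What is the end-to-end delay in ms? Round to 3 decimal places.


Packet = 500 bytes = 4000 bits. Store-and-forward: sum (t_trans + t_prop) per link.
Link 1: t_trans = 4000/(5*10^6) s = 0.8000 ms; t_prop = 400/200000 s = 2.0000 ms; subtotal = 2.8000 ms
Link 2: t_trans = 4000/(2*10^6) s = 2.0000 ms; t_prop = 1000/200000 s = 5.0000 ms; subtotal = 7.0000 ms
Link 3: t_trans = 4000/(100*10^6) s = 0.0400 ms; t_prop = 50/200000 s = 0.2500 ms; subtotal = 0.2900 ms
End-to-end = 2.8000 + 7.0000 + 0.2900 = 10.0900 ms -> 10.090 ms (3 dp)

10.090


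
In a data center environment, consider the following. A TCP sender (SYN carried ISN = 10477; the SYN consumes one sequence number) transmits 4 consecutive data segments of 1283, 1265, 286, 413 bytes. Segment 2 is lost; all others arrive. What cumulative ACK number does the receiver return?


SYN uses sequence number 10477; first data byte = ISN + 1 = 10478.
Segment 1: SEQ = 10478, len = 1283 B, covers [10478, 11760]
Segment 2: SEQ = 11761, len = 1265 B, covers [11761, 13025] [LOST]
Segment 3: SEQ = 13026, len = 286 B, covers [13026, 13311]
Segment 4: SEQ = 13312, len = 413 B, covers [13312, 13724]
In-order data received: bytes [10478, 11760] (segments 1..1).
Segment 2 missing -> gap begins at byte 11761; later segments buffered out of order.
Cumulative ACK = next expected in-order byte = 10478 + 1283 = 11761

11761


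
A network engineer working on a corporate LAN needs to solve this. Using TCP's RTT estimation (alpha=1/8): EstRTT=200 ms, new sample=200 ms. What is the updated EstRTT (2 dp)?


Given: EstRTT = 200 ms, SampleRTT = 200 ms, alpha = 1/8
New EstRTT = (1 - alpha) * EstRTT + alpha * SampleRTT
(7/8) * 200 = 175
(1/8) * 200 = 25
New EstRTT = 175 + 25 = 200 ms -> 200.00 ms (2 dp)

200.00


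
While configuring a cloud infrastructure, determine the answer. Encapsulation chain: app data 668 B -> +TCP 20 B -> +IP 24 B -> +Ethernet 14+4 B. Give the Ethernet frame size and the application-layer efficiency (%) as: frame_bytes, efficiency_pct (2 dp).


TCP segment = 668 + 20 = 688 B
IP packet = 688 + 24 = 712 B
Ethernet frame = 712 + 14 + 4 = 730 B
Efficiency = app / frame = 668 / 730 = 0.915068 = 91.5068% -> 91.51% (2 dp)

730, 91.51


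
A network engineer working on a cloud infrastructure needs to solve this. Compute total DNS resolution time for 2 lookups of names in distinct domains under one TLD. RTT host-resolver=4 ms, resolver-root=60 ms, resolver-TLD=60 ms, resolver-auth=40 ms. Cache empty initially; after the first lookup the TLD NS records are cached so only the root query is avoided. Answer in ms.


Lookup 1 (cold cache): local + root + TLD + auth = 4 + 60 + 60 + 40 = 164 ms
Lookups 2..2 (TLD NS cached -> skip root; new domain -> still ask TLD and auth): local + TLD + auth = 4 + 60 + 40 = 104 ms each
Remaining 1 lookups: 1 * 104 = 104 ms
Total = 164 + 104 = 268 ms

268


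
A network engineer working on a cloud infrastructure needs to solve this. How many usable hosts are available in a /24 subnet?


Given: subnet mask /24
Host bits = 32 - 24 = 8
Total addresses = 2^8 = 256
Usable hosts = 256 - 2 (network + broadcast) = 254

254


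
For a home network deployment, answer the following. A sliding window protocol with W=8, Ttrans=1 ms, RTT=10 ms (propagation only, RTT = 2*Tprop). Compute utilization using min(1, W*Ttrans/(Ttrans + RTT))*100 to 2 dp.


Given: W = 8, Ttrans = 1 ms, RTT = 10 ms (= 2 * Tprop, Tprop = 5 ms)
Cycle time = Ttrans + RTT = 1 + 10 = 11 ms (first packet sent until its ACK returns)
W * Ttrans = 8 * 1 = 8 ms of sending per cycle
W * Ttrans / (Ttrans + RTT) = 8 / 11 = 0.727273
U = min(1, 0.727273) = 0.727273
U% = 72.73%

72.73


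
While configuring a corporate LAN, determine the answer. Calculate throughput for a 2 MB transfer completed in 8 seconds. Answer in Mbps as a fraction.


Given: file = 2 MB, time = 8 s
File in Mb = 2 * 8 = 16 Mb
Throughput = 16 / 8 Mbps
Throughput = 2 Mbps

2


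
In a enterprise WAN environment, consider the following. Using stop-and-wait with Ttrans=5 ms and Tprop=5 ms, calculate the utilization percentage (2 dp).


Given: Ttrans = 5 ms, Tprop = 5 ms
RTT = 2 * Tprop = 2 * 5 = 10 ms
U = Ttrans / (Ttrans + RTT)
U = 5 / (5 + 10)
U = 5 / 15 = 0.333333
U% = 33.33%

33.33


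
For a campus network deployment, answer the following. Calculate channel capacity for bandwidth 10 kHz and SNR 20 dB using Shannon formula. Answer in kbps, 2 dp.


Given: B = 10 kHz, SNR = 20 dB
SNR linear = 10^(20/10) = 100
1 + SNR = 101
log2(101) = 6.6582114828
C = 10 * 1000 * 6.6582114828 = 66582.1148 bps
C = 66.582115 kbps -> 66.58 kbps (2 dp)

66.58


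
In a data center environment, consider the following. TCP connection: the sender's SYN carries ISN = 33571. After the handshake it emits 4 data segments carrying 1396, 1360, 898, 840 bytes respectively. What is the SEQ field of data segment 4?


The SYN occupies sequence number ISN = 33571, so the first data byte is ISN + 1 = 33572.
SEQ of data segment i = (ISN + 1) + sum of payload sizes of segments 1..i-1.
Segment 1: SEQ = 33572, payload = 1396 bytes
Segment 2: SEQ = 34968, payload = 1360 bytes
Segment 3: SEQ = 36328, payload = 898 bytes
Segment 4: SEQ = 37226, payload = 840 bytes
SEQ of segment 4 = 33572 + 1396 + 1360 + 898 = 37226

37226


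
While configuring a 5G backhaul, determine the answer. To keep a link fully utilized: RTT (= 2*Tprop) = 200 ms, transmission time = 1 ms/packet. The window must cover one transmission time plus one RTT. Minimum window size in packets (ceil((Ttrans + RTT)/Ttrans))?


Given: Ttrans = 1 ms, RTT = 200 ms (= 2 * Tprop, Tprop = 100 ms)
Time until first ACK returns = Ttrans + RTT = 1 + 200 = 201 ms
Need W * Ttrans >= Ttrans + RTT  ->  W >= (Ttrans + RTT) / Ttrans
(Ttrans + RTT) / Ttrans = 201 / 1 = 201
W_min = ceil(201) = 201

201


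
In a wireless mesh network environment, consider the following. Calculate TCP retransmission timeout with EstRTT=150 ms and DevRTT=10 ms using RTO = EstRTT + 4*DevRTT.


Given: EstRTT = 150 ms, DevRTT = 10 ms
Timeout = EstRTT + 4 * DevRTT
4 * DevRTT = 4 * 10 = 40
Timeout = 150 + 40 = 190 ms

190


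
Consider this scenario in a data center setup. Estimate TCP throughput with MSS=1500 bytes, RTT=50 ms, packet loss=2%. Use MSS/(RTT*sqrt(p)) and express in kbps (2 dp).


Given: MSS = 1500 bytes, RTT = 50 ms, loss = 2%
RTT in seconds = 50 / 1000 = 0.05
Loss rate = 2% = 0.02
sqrt(loss) = sqrt(0.02) = 0.141421356237
Throughput (bytes/s) = 1500 / (0.05 * 0.141421356237) = 212132.0344
Throughput (kbps) = 212132.0344 * 8 / 1000 = 1697.056275 -> 1697.06 kbps (2 dp)

1697.06


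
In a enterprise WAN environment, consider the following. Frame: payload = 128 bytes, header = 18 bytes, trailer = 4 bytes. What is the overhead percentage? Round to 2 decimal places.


Given: payload = 128 B, header = 18 B, trailer = 4 B
Overhead bytes = header + trailer = 18 + 4 = 22
Total frame = payload + overhead = 128 + 22 = 150
Overhead % = 22 / 150 * 100 = 14.6667% -> 14.67% (2 dp)

14.67


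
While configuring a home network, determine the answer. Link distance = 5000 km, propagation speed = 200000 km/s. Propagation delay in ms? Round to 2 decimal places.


Given: distance = 5000 km, speed = 200000 km/s
Delay = distance / speed = 5000 / 200000 seconds
Delay in ms = 5000 * 1000 / 200000
Delay = 25.0000 ms
Rounded to 2 dp = 25.00 ms

25.00


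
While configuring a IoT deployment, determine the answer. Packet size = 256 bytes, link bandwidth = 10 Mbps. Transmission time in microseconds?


Given: packet = 256 bytes, bandwidth = 10 Mbps
Packet in bits = 256 * 8 = 2048 bits
Bandwidth = 10 * 10^6 = 10000000 bps
Time = 2048 / 10000000 seconds
Time in us = 2048 * 10^6 / 10000000 = 204.8

204.8


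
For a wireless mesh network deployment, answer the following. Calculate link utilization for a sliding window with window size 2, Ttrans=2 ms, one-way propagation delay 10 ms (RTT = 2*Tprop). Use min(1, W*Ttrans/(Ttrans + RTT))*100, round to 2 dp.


Given: W = 2, Ttrans = 2 ms, RTT = 20 ms (= 2 * Tprop, Tprop = 10 ms)
Cycle time = Ttrans + RTT = 2 + 20 = 22 ms (first packet sent until its ACK returns)
W * Ttrans = 2 * 2 = 4 ms of sending per cycle
W * Ttrans / (Ttrans + RTT) = 4 / 22 = 0.181818
U = min(1, 0.181818) = 0.181818
U% = 18.18%

18.18


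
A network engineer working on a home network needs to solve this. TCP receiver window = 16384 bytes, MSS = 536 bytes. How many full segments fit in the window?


Given: RWND = 16384 bytes, MSS = 536 bytes
Full segments = floor(RWND / MSS)
Full segments = floor(16384 / 536)
Full segments = floor(30.5672) = 30

30


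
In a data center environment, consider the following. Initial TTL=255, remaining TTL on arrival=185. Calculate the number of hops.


Given: initial TTL = 255, received TTL = 185
Hops = initial TTL - received TTL
Hops = 255 - 185 = 70

70


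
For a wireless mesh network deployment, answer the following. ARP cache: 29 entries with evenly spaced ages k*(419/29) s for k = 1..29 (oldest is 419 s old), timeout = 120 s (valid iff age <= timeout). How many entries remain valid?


Ages are k * 419/29 s for k = 1..29 (spacing = 14.4483 s).
Entry k is valid iff k * 419/29 <= 120 iff k <= 29 * 120 / 419 = 8.3055
n_valid = floor(8.3055) = 8
(n_stale = 29 - 8 = 21)

8


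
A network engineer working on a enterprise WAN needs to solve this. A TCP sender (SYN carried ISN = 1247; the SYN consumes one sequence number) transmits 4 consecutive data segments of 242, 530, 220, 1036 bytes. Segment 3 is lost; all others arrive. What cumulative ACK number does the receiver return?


SYN uses sequence number 1247; first data byte = ISN + 1 = 1248.
Segment 1: SEQ = 1248, len = 242 B, covers [1248, 1489]
Segment 2: SEQ = 1490, len = 530 B, covers [1490, 2019]
Segment 3: SEQ = 2020, len = 220 B, covers [2020, 2239] [LOST]
Segment 4: SEQ = 2240, len = 1036 B, covers [2240, 3275]
In-order data received: bytes [1248, 2019] (segments 1..2).
Segment 3 missing -> gap begins at byte 2020; later segments buffered out of order.
Cumulative ACK = next expected in-order byte = 1248 + 242 + 530 = 2020

2020


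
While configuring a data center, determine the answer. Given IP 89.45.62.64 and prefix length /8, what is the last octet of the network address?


Given: IP = 89.45.62.64, prefix = /8
Subnet mask = 255.0.0.0
Last octet of IP: 64
Last octet of mask: 0
Network last octet = 64 AND 0 = 0

0


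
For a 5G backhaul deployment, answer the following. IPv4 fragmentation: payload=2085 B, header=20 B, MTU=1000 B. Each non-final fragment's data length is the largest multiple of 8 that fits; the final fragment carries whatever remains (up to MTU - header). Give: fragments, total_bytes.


Max data per non-final fragment = floor((MTU - header)/8)*8 = floor((1000 - 20)/8)*8 = floor(980/8)*8 = 976 B
Final fragment needs no 8-byte alignment: it can carry up to MTU - header = 980 B
Non-final fragments needed = ceil((payload - 980) / 976) = ceil(1105/976) = ceil(1.1322) = 2
Number of fragments = 2 + 1 = 3
Fragment sizes (data): 2 * 976 B + 133 B (last, 133 <= 980 OK)
Total bytes sent = payload + n_frags * header = 2085 + 3*20 = 2085 + 60 = 2145 B

3, 2145


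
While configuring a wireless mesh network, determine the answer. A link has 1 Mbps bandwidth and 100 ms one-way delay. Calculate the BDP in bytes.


Given: bandwidth = 1 Mbps, delay = 100 ms
BDP in bits = 1 * 10^6 * 100 / 1000
BDP in bits = 100000
BDP in bytes = 100000 / 8 = 12500

12500


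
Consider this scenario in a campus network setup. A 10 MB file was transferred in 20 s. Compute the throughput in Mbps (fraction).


Given: file = 10 MB, time = 20 s
File in Mb = 10 * 8 = 80 Mb
Throughput = 80 / 20 Mbps
Throughput = 4 Mbps

4


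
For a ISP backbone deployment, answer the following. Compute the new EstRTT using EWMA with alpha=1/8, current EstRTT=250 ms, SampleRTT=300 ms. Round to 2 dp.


Given: EstRTT = 250 ms, SampleRTT = 300 ms, alpha = 1/8
New EstRTT = (1 - alpha) * EstRTT + alpha * SampleRTT
(7/8) * 250 = 218.75
(1/8) * 300 = 37.5
New EstRTT = 218.75 + 37.5 = 256.25 ms -> 256.25 ms (2 dp)

256.25


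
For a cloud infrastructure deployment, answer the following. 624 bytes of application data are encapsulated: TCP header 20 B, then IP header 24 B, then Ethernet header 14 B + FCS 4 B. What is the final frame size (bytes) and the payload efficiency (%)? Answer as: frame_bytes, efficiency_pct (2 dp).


TCP segment = 624 + 20 = 644 B
IP packet = 644 + 24 = 668 B
Ethernet frame = 668 + 14 + 4 = 686 B
Efficiency = app / frame = 624 / 686 = 0.909621 = 90.9621% -> 90.96% (2 dp)

686, 90.96


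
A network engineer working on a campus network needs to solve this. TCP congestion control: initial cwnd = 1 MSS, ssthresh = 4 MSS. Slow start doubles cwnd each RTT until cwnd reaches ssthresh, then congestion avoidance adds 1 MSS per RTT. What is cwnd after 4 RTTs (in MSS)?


RTT 0: cwnd = 1 MSS (initial)
RTT 1: cwnd = 2 MSS (slow start, doubled)
RTT 2: cwnd = 4 MSS (slow start, doubled)
RTT 3: cwnd = 5 MSS (congestion avoidance, +1)
RTT 4: cwnd = 6 MSS (congestion avoidance, +1)

6


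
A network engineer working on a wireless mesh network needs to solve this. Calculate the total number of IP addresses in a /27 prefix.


Given: CIDR prefix /27
Host bits = 32 - 27 = 5
Total addresses = 2^5 = 32

32


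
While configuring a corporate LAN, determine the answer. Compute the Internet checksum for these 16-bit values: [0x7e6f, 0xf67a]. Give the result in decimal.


Given words: [0x7e6f, 0xf67a]
Step 1: Sum all words
Raw sum = 32367 + 63098 = 95465
Step 2: Fold carry: (29929 + 1) = 29930
One's complement = ~29930 & 0xFFFF = 35605

35605


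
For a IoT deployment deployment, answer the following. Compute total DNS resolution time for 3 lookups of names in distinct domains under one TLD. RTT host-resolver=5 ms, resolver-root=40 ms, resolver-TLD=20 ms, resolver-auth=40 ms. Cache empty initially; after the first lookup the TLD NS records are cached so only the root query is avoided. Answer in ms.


Lookup 1 (cold cache): local + root + TLD + auth = 5 + 40 + 20 + 40 = 105 ms
Lookups 2..3 (TLD NS cached -> skip root; new domain -> still ask TLD and auth): local + TLD + auth = 5 + 20 + 40 = 65 ms each
Remaining 2 lookups: 2 * 65 = 130 ms
Total = 105 + 130 = 235 ms

235


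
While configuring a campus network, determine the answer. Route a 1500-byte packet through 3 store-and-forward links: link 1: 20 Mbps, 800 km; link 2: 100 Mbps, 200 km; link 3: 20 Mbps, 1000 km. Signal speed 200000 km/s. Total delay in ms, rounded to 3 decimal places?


Packet = 1500 bytes = 12000 bits. Store-and-forward: sum (t_trans + t_prop) per link.
Link 1: t_trans = 12000/(20*10^6) s = 0.6000 ms; t_prop = 800/200000 s = 4.0000 ms; subtotal = 4.6000 ms
Link 2: t_trans = 12000/(100*10^6) s = 0.1200 ms; t_prop = 200/200000 s = 1.0000 ms; subtotal = 1.1200 ms
Link 3: t_trans = 12000/(20*10^6) s = 0.6000 ms; t_prop = 1000/200000 s = 5.0000 ms; subtotal = 5.6000 ms
End-to-end = 4.6000 + 1.1200 + 5.6000 = 11.3200 ms -> 11.320 ms (3 dp)

11.320


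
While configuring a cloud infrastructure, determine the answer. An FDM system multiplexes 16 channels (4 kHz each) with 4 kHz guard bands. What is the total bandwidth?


Given: 16 channels, 4 kHz each, guard = 4 kHz
Channel bandwidth = 16 * 4 = 64 kHz
Guard bands = 15 gaps * 4 kHz = 60 kHz
Total = 64 + 60 = 124 kHz

124


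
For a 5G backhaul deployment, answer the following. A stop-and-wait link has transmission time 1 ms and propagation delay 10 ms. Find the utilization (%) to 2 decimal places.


Given: Ttrans = 1 ms, Tprop = 10 ms
RTT = 2 * Tprop = 2 * 10 = 20 ms
U = Ttrans / (Ttrans + RTT)
U = 1 / (1 + 20)
U = 1 / 21 = 0.047619
U% = 4.76%

4.76


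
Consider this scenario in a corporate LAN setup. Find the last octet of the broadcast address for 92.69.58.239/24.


Given: IP = 92.69.58.239, prefix = /24
Host bits = 32 - 24 = 8
Network last octet = 239 AND mask = 0
Host part size = 2^8 - 1 = 255
Broadcast last octet = 0 OR 255 = 255

255


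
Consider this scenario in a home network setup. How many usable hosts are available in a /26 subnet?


Given: subnet mask /26
Host bits = 32 - 26 = 6
Total addresses = 2^6 = 64
Usable hosts = 64 - 2 (network + broadcast) = 62

62


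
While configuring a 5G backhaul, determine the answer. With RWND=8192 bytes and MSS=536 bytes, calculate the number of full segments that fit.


Given: RWND = 8192 bytes, MSS = 536 bytes
Full segments = floor(RWND / MSS)
Full segments = floor(8192 / 536)
Full segments = floor(15.2836) = 15

15


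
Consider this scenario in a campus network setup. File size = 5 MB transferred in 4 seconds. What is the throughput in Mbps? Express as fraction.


Given: file = 5 MB, time = 4 s
File in Mb = 5 * 8 = 40 Mb
Throughput = 40 / 4 Mbps
Throughput = 10 Mbps

10


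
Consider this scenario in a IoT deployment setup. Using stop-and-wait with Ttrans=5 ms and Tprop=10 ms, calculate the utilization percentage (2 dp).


Given: Ttrans = 5 ms, Tprop = 10 ms
RTT = 2 * Tprop = 2 * 10 = 20 ms
U = Ttrans / (Ttrans + RTT)
U = 5 / (5 + 20)
U = 5 / 25 = 0.2
U% = 20.00%

20.00


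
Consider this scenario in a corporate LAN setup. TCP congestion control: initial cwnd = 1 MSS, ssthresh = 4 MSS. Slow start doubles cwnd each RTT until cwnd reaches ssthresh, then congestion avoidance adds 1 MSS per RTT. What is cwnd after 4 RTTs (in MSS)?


RTT 0: cwnd = 1 MSS (initial)
RTT 1: cwnd = 2 MSS (slow start, doubled)
RTT 2: cwnd = 4 MSS (slow start, doubled)
RTT 3: cwnd = 5 MSS (congestion avoidance, +1)
RTT 4: cwnd = 6 MSS (congestion avoidance, +1)

6


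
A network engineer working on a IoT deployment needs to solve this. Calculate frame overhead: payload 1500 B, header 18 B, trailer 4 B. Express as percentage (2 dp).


Given: payload = 1500 B, header = 18 B, trailer = 4 B
Overhead bytes = header + trailer = 18 + 4 = 22
Total frame = payload + overhead = 1500 + 22 = 1522
Overhead % = 22 / 1522 * 100 = 1.4455% -> 1.45% (2 dp)

1.45


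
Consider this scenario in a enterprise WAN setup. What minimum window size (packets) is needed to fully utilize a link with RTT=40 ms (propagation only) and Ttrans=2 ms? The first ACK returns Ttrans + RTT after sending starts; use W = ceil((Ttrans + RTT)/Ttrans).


Given: Ttrans = 2 ms, RTT = 40 ms (= 2 * Tprop, Tprop = 20 ms)
Time until first ACK returns = Ttrans + RTT = 2 + 40 = 42 ms
Need W * Ttrans >= Ttrans + RTT  ->  W >= (Ttrans + RTT) / Ttrans
(Ttrans + RTT) / Ttrans = 42 / 2 = 21
W_min = ceil(21) = 21

21


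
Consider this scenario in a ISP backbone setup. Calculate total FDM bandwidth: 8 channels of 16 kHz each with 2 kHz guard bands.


Given: 8 channels, 16 kHz each, guard = 2 kHz
Channel bandwidth = 8 * 16 = 128 kHz
Guard bands = 7 gaps * 2 kHz = 14 kHz
Total = 128 + 14 = 142 kHz

142


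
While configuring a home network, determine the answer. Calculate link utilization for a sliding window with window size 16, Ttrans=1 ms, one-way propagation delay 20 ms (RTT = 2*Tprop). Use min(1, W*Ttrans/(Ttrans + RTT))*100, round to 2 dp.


Given: W = 16, Ttrans = 1 ms, RTT = 40 ms (= 2 * Tprop, Tprop = 20 ms)
Cycle time = Ttrans + RTT = 1 + 40 = 41 ms (first packet sent until its ACK returns)
W * Ttrans = 16 * 1 = 16 ms of sending per cycle
W * Ttrans / (Ttrans + RTT) = 16 / 41 = 0.390244
U = min(1, 0.390244) = 0.390244
U% = 39.02%

39.02


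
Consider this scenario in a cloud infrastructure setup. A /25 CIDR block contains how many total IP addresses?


Given: CIDR prefix /25
Host bits = 32 - 25 = 7
Total addresses = 2^7 = 128

128


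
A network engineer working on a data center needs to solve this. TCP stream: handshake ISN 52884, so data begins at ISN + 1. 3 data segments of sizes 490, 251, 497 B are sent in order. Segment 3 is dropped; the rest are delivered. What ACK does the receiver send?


SYN uses sequence number 52884; first data byte = ISN + 1 = 52885.
Segment 1: SEQ = 52885, len = 490 B, covers [52885, 53374]
Segment 2: SEQ = 53375, len = 251 B, covers [53375, 53625]
Segment 3: SEQ = 53626, len = 497 B, covers [53626, 54122] [LOST]
In-order data received: bytes [52885, 53625] (segments 1..2).
Segment 3 missing -> gap begins at byte 53626.
Cumulative ACK = next expected in-order byte = 52885 + 490 + 251 = 53626

53626


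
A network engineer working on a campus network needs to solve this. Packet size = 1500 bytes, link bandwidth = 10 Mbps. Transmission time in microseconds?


Given: packet = 1500 bytes, bandwidth = 10 Mbps
Packet in bits = 1500 * 8 = 12000 bits
Bandwidth = 10 * 10^6 = 10000000 bps
Time = 12000 / 10000000 seconds
Time in us = 12000 * 10^6 / 10000000 = 1200

1200


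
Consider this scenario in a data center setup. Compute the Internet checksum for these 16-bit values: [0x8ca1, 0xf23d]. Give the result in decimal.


Given words: [0x8ca1, 0xf23d]
Step 1: Sum all words
Raw sum = 36001 + 62013 = 98014
Step 2: Fold carry: (32478 + 1) = 32479
One's complement = ~32479 & 0xFFFF = 33056

33056


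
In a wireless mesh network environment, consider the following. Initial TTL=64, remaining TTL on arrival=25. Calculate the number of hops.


Given: initial TTL = 64, received TTL = 25
Hops = initial TTL - received TTL
Hops = 64 - 25 = 39

39


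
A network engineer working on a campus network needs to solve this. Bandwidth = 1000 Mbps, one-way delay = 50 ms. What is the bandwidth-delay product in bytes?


Given: bandwidth = 1000 Mbps, delay = 50 ms
BDP in bits = 1000 * 10^6 * 50 / 1000
BDP in bits = 50000000
BDP in bytes = 50000000 / 8 = 6250000

6250000


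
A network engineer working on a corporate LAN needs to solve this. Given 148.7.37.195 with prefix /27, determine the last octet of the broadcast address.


Given: IP = 148.7.37.195, prefix = /27
Host bits = 32 - 27 = 5
Network last octet = 195 AND mask = 192
Host part size = 2^5 - 1 = 31
Broadcast last octet = 192 OR 31 = 223

223


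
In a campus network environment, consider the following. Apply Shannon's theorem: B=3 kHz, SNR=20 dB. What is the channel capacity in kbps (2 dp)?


Given: B = 3 kHz, SNR = 20 dB
SNR linear = 10^(20/10) = 100
1 + SNR = 101
log2(101) = 6.6582114828
C = 3 * 1000 * 6.6582114828 = 19974.6344 bps
C = 19.974634 kbps -> 19.97 kbps (2 dp)

19.97


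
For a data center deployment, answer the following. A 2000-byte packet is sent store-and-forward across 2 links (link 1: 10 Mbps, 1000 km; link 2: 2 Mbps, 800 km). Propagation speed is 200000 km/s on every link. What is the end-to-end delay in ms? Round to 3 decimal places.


Packet = 2000 bytes = 16000 bits. Store-and-forward: sum (t_trans + t_prop) per link.
Link 1: t_trans = 16000/(10*10^6) s = 1.6000 ms; t_prop = 1000/200000 s = 5.0000 ms; subtotal = 6.6000 ms
Link 2: t_trans = 16000/(2*10^6) s = 8.0000 ms; t_prop = 800/200000 s = 4.0000 ms; subtotal = 12.0000 ms
End-to-end = 6.6000 + 12.0000 = 18.6000 ms -> 18.600 ms (3 dp)

18.600


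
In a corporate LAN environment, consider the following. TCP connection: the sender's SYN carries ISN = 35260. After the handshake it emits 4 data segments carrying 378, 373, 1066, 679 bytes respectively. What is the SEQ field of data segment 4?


The SYN occupies sequence number ISN = 35260, so the first data byte is ISN + 1 = 35261.
SEQ of data segment i = (ISN + 1) + sum of payload sizes of segments 1..i-1.
Segment 1: SEQ = 35261, payload = 378 bytes
Segment 2: SEQ = 35639, payload = 373 bytes
Segment 3: SEQ = 36012, payload = 1066 bytes
Segment 4: SEQ = 37078, payload = 679 bytes
SEQ of segment 4 = 35261 + 378 + 373 + 1066 = 37078

37078


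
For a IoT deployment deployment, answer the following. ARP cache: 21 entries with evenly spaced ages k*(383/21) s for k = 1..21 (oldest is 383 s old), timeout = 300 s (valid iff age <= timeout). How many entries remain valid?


Ages are k * 383/21 s for k = 1..21 (spacing = 18.2381 s).
Entry k is valid iff k * 383/21 <= 300 iff k <= 21 * 300 / 383 = 16.4491
n_valid = floor(16.4491) = 16
(n_stale = 21 - 16 = 5)

16


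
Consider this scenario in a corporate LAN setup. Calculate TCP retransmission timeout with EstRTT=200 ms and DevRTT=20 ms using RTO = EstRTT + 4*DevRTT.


Given: EstRTT = 200 ms, DevRTT = 20 ms
Timeout = EstRTT + 4 * DevRTT
4 * DevRTT = 4 * 20 = 80
Timeout = 200 + 80 = 280 ms

280


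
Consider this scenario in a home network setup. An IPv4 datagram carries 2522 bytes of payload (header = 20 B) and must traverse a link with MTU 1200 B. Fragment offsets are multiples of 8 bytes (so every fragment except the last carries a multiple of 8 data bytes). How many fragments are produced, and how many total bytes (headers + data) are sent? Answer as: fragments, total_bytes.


Max data per non-final fragment = floor((MTU - header)/8)*8 = floor((1200 - 20)/8)*8 = floor(1180/8)*8 = 1176 B
Final fragment needs no 8-byte alignment: it can carry up to MTU - header = 1180 B
Non-final fragments needed = ceil((payload - 1180) / 1176) = ceil(1342/1176) = ceil(1.1412) = 2
Number of fragments = 2 + 1 = 3
Fragment sizes (data): 2 * 1176 B + 170 B (last, 170 <= 1180 OK)
Total bytes sent = payload + n_frags * header = 2522 + 3*20 = 2522 + 60 = 2582 B

3, 2582


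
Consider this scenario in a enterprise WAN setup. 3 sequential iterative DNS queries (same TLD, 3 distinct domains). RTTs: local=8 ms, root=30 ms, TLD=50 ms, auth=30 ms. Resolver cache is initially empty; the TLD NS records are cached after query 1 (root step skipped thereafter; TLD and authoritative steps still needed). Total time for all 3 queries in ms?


Lookup 1 (cold cache): local + root + TLD + auth = 8 + 30 + 50 + 30 = 118 ms
Lookups 2..3 (TLD NS cached -> skip root; new domain -> still ask TLD and auth): local + TLD + auth = 8 + 50 + 30 = 88 ms each
Remaining 2 lookups: 2 * 88 = 176 ms
Total = 118 + 176 = 294 ms

294


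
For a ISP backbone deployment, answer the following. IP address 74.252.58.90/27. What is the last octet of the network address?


Given: IP = 74.252.58.90, prefix = /27
Subnet mask = 255.255.255.224
Last octet of IP: 90
Last octet of mask: 224
Network last octet = 90 AND 224 = 64

64


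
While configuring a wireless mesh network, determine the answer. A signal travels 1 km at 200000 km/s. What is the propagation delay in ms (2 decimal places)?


Given: distance = 1 km, speed = 200000 km/s
Delay = distance / speed = 1 / 200000 seconds
Delay in ms = 1 * 1000 / 200000
Delay = 0.0050 ms
Rounded to 2 dp = 0.01 ms

0.01


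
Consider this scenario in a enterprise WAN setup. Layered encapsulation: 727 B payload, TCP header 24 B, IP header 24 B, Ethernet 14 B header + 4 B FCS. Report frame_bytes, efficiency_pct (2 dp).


TCP segment = 727 + 24 = 751 B
IP packet = 751 + 24 = 775 B
Ethernet frame = 775 + 14 + 4 = 793 B
Efficiency = app / frame = 727 / 793 = 0.916772 = 91.6772% -> 91.68% (2 dp)

793, 91.68


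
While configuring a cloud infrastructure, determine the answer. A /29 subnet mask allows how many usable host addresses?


Given: subnet mask /29
Host bits = 32 - 29 = 3
Total addresses = 2^3 = 8
Usable hosts = 8 - 2 (network + broadcast) = 6

6


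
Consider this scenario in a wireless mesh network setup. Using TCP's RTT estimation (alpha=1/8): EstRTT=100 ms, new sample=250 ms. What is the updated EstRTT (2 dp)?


Given: EstRTT = 100 ms, SampleRTT = 250 ms, alpha = 1/8
New EstRTT = (1 - alpha) * EstRTT + alpha * SampleRTT
(7/8) * 100 = 87.5
(1/8) * 250 = 31.25
New EstRTT = 87.5 + 31.25 = 118.75 ms -> 118.75 ms (2 dp)

118.75


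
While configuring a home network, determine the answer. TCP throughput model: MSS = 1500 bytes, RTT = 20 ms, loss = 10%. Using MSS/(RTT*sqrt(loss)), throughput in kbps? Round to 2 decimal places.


Given: MSS = 1500 bytes, RTT = 20 ms, loss = 10%
RTT in seconds = 20 / 1000 = 0.02
Loss rate = 10% = 0.1
sqrt(loss) = sqrt(0.1) = 0.316227766017
Throughput (bytes/s) = 1500 / (0.02 * 0.316227766017) = 237170.8245
Throughput (kbps) = 237170.8245 * 8 / 1000 = 1897.366596 -> 1897.37 kbps (2 dp)

1897.37


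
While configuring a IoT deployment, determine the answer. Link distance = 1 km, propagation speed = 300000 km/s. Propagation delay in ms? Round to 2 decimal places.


Given: distance = 1 km, speed = 300000 km/s
Delay = distance / speed = 1 / 300000 seconds
Delay in ms = 1 * 1000 / 300000
Delay = 0.0033 ms
Rounded to 2 dp = 0.00 ms

0.00


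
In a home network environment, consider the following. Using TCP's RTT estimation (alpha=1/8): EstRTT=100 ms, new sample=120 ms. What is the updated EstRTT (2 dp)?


Given: EstRTT = 100 ms, SampleRTT = 120 ms, alpha = 1/8
New EstRTT = (1 - alpha) * EstRTT + alpha * SampleRTT
(7/8) * 100 = 87.5
(1/8) * 120 = 15
New EstRTT = 87.5 + 15 = 102.5 ms -> 102.50 ms (2 dp)

102.50


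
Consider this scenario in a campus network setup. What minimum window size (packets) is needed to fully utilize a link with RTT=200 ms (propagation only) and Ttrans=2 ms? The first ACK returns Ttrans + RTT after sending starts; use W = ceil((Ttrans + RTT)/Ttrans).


Given: Ttrans = 2 ms, RTT = 200 ms (= 2 * Tprop, Tprop = 100 ms)
Time until first ACK returns = Ttrans + RTT = 2 + 200 = 202 ms
Need W * Ttrans >= Ttrans + RTT  ->  W >= (Ttrans + RTT) / Ttrans
(Ttrans + RTT) / Ttrans = 202 / 2 = 101
W_min = ceil(101) = 101

101


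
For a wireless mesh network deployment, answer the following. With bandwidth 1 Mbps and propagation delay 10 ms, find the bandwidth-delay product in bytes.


Given: bandwidth = 1 Mbps, delay = 10 ms
BDP in bits = 1 * 10^6 * 10 / 1000
BDP in bits = 10000
BDP in bytes = 10000 / 8 = 1250

1250


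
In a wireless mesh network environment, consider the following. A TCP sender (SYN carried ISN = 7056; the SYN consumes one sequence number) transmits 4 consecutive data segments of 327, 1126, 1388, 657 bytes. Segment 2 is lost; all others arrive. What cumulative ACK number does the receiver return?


SYN uses sequence number 7056; first data byte = ISN + 1 = 7057.
Segment 1: SEQ = 7057, len = 327 B, covers [7057, 7383]
Segment 2: SEQ = 7384, len = 1126 B, covers [7384, 8509] [LOST]
Segment 3: SEQ = 8510, len = 1388 B, covers [8510, 9897]
Segment 4: SEQ = 9898, len = 657 B, covers [9898, 10554]
In-order data received: bytes [7057, 7383] (segments 1..1).
Segment 2 missing -> gap begins at byte 7384; later segments buffered out of order.
Cumulative ACK = next expected in-order byte = 7057 + 327 = 7384

7384


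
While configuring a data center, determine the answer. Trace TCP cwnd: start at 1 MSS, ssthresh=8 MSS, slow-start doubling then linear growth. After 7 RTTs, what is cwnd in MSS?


RTT 0: cwnd = 1 MSS (initial)
RTT 1: cwnd = 2 MSS (slow start, doubled)
RTT 2: cwnd = 4 MSS (slow start, doubled)
RTT 3: cwnd = 8 MSS (slow start, doubled)
RTT 4: cwnd = 9 MSS (congestion avoidance, +1)
RTT 5: cwnd = 10 MSS (congestion avoidance, +1)
RTT 6: cwnd = 11 MSS (congestion avoidance, +1)
RTT 7: cwnd = 12 MSS (congestion avoidance, +1)

12
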